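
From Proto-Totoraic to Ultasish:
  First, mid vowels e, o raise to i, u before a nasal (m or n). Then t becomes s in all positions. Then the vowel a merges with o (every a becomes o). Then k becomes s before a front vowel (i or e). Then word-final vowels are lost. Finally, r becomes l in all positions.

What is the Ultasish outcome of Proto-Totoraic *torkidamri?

solsidoml

Ultasish: *torkidamri > sorkidamri > sorkidomri > sorsidomri > sorsidomr > solsidoml  (by unconditioned shift, vowel merger, palatalisation, apocope, unconditioned shift)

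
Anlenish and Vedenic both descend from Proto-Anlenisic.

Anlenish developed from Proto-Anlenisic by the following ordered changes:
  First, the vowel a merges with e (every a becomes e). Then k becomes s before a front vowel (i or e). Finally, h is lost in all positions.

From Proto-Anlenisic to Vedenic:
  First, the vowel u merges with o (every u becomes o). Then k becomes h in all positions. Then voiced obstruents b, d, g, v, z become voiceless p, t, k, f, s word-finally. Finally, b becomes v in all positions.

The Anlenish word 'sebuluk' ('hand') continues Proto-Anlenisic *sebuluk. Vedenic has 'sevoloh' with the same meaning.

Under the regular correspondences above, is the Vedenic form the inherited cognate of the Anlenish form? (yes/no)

Derive the expected Vedenic reflex of *sebuluk:
Vedenic: start from *sebuluk.
  rule 1 (vowel merger): sebuluk → sebolok
  rule 2 (unconditioned shift): sebolok → seboloh
  rule 3: no change — seboloh
  rule 4 (unconditioned shift): seboloh → sevoloh
  ⇒ Vedenic sevoloh
Vedenic 'sevoloh' matches the regular reflex exactly, so the pair is cognate.

yes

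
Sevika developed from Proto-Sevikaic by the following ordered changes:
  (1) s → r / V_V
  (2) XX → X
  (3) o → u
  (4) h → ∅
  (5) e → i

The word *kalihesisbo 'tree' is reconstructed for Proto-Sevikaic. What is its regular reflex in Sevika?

Sevika: start from *kalihesisbo.
  rule 1 (rhotacism): kalihesisbo → kaliherisbo
  rule 2: no change — kaliherisbo
  rule 3 (vowel merger): kaliherisbo → kaliherisbu
  rule 4 (h-loss): kaliherisbu → kalierisbu
  rule 5 (vowel merger): kalierisbu → kaliirisbu
  ⇒ Sevika kaliirisbu

kaliirisbu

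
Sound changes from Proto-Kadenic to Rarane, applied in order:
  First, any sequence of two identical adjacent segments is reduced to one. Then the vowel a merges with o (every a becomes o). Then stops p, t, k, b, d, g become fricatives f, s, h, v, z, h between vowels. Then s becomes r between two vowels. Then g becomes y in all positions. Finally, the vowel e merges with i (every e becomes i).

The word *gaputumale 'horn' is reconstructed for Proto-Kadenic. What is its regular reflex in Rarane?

yofurumoli

Rarane: start from *gaputumale.
  rule 1: no change — gaputumale
  rule 2 (vowel merger): gaputumale → goputumole
  rule 3 (intervocalic lenition): goputumole → gofusumole
  rule 4 (rhotacism): gofusumole → gofurumole
  rule 5 (unconditioned shift): gofurumole → yofurumole
  rule 6 (vowel merger): yofurumole → yofurumoli
  ⇒ Rarane yofurumoli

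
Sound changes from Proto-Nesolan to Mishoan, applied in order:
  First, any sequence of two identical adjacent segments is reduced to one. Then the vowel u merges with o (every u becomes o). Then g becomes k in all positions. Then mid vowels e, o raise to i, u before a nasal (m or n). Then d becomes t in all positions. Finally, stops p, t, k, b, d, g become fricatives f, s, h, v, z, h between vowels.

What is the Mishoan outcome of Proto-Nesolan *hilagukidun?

hilahohisun

Mishoan: *hilagukidun
  hilagukidun (rule 1 does not apply)
  hilagukidun → hilagokidon   [vowel merger]
  hilagokidon → hilakokidon   [unconditioned shift]
  hilakokidon → hilakokidun   [pre-nasal raising]
  hilakokidun → hilakokitun   [unconditioned shift]
  hilakokitun → hilahohisun   [intervocalic lenition]
  giving Mishoan hilahohisun.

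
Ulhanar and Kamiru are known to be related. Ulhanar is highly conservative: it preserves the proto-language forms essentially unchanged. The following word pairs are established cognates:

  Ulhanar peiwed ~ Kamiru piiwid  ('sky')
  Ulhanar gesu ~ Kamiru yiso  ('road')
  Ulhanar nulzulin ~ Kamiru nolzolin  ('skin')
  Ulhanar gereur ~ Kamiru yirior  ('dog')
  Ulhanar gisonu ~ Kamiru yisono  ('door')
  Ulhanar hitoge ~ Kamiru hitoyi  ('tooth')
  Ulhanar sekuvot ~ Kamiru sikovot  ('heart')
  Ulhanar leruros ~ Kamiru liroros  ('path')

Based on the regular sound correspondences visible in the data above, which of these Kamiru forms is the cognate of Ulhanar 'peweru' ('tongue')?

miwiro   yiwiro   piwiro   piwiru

peiwed ~ piiwid, gesu ~ yiso — Ulhanar e corresponds to Kamiru i after a consonant, before a consonant other than r, m, n, p, b, f, v.
gereur ~ yirior, leruros ~ liroros — Ulhanar e corresponds to Kamiru i after a consonant, before r.
gesu ~ yiso, gisonu ~ yisono — Ulhanar u corresponds to Kamiru o word-finally.
Applying these to Ulhanar 'peweru':
  peweru → piweru   (e→i after a consonant, before a consonant other than r, m, n, p, b, f, v)
  piweru → piwiru   (e→i after a consonant, before r)
  piwiru → piwiro   (u→o word-finally)
So the Kamiru cognate is 'piwiro'.

piwiro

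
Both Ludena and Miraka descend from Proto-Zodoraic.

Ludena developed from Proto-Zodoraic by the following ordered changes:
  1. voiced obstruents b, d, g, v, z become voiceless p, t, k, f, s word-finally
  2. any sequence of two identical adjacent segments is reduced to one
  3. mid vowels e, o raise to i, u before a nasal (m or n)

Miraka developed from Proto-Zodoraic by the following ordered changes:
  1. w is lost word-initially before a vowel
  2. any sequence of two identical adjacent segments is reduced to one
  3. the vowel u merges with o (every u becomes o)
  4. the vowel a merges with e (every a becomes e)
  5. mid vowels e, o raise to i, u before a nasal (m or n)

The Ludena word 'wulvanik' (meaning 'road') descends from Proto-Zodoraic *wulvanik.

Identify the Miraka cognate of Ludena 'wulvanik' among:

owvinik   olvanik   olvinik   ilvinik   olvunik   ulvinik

olvinik

Miraka: start from *wulvanik.
  rule 1 (glide loss): wulvanik → ulvanik
  rule 2: no change — ulvanik
  rule 3 (vowel merger): ulvanik → olvanik
  rule 4 (vowel merger): olvanik → olvenik
  rule 5 (pre-nasal raising): olvenik → olvinik
  ⇒ Miraka olvinik
Only 'olvinik' matches the regular Miraka development of *wulvanik.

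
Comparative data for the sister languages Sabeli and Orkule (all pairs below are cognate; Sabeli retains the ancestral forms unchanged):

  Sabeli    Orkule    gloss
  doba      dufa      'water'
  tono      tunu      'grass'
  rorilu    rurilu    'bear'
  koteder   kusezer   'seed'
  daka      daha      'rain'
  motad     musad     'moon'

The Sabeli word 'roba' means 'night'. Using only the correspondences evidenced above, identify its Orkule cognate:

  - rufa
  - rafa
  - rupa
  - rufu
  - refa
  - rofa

rufa

doba ~ dufa — Sabeli o corresponds to Orkule u after a consonant, before a labial obstruent.
doba ~ dufa — Sabeli b corresponds to Orkule f between vowels (before a back vowel).
Applying these to Sabeli 'roba':
  roba → ruba   (o→u after a consonant, before a labial obstruent)
  ruba → rufa   (b→f between vowels (before a back vowel))
So the Orkule cognate is 'rufa'.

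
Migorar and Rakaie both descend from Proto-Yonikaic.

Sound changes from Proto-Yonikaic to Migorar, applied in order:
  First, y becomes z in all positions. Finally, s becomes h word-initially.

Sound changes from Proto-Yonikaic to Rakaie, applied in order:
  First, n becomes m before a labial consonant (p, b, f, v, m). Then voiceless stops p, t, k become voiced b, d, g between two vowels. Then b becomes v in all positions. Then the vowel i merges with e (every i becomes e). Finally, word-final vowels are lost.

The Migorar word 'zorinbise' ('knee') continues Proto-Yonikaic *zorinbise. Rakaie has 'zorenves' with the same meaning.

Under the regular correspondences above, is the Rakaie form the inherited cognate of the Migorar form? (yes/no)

Derive the expected Rakaie reflex of *zorinbise:
Rakaie: *zorinbise > zorimbise > zorimvise > zoremvese > zoremves  (by nasal place assimilation, unconditioned shift, vowel merger, apocope)
The regular Rakaie reflex would be 'zoremves', but the attested form is 'zorenves'. The correspondence is irregular, so they are not cognates (the Rakaie form has a different source).

no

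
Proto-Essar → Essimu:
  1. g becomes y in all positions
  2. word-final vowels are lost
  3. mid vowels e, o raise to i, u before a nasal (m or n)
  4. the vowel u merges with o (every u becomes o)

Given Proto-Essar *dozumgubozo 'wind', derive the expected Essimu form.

dozomyoboz

Essimu: start from *dozumgubozo.
  rule 1 (unconditioned shift): dozumgubozo → dozumyubozo
  rule 2 (apocope): dozumyubozo → dozumyuboz
  rule 3: no change — dozumyuboz
  rule 4 (vowel merger): dozumyuboz → dozomyoboz
  ⇒ Essimu dozomyoboz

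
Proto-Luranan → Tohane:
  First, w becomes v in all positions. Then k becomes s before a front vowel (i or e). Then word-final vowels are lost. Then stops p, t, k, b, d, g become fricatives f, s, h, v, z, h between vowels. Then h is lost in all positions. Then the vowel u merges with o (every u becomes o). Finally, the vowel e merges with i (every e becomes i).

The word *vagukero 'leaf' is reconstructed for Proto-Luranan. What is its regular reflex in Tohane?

Tohane: *vagukero > vagusero > vaguser > vahuser > vauser > vaoser > vaosir  (by palatalisation, apocope, intervocalic lenition, h-loss, vowel merger, vowel merger)

vaosir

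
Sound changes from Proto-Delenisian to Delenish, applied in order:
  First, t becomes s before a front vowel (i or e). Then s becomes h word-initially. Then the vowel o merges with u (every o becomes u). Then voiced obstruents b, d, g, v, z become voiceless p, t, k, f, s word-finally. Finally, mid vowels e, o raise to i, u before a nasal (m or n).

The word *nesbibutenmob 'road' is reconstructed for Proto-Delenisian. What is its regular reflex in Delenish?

Delenish: *nesbibutenmob > nesbibusenmob > nesbibusenmub > nesbibusenmup > nesbibusinmup  (by palatalisation, vowel merger, final devoicing, pre-nasal raising)

nesbibusinmup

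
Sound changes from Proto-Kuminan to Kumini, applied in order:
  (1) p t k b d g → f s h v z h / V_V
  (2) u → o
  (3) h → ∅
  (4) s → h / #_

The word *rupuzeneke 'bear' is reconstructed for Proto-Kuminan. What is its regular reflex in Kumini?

rofozenee

Kumini: *rupuzeneke
  rupuzeneke → rufuzenehe   [intervocalic lenition]
  rufuzenehe → rofozenehe   [vowel merger]
  rofozenehe → rofozenee   [h-loss]
  rofozenee (rule 4 does not apply)
  giving Kumini rofozenee.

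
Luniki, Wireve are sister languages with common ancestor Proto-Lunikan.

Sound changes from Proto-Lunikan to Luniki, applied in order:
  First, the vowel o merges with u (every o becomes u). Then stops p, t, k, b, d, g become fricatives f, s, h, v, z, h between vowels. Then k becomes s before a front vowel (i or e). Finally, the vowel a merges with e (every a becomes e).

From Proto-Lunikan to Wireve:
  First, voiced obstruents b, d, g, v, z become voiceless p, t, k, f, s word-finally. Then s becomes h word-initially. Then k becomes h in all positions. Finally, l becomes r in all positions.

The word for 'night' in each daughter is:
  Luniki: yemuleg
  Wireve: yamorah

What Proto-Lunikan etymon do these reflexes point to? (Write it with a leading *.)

*yamolag

Position 2: Luniki has e, Wireve has a. Wireve preserves a here (none of its changes turn any other segment into a), so the proto-segment is *a.
Position 6: Luniki has e, Wireve has a. Wireve preserves a here (none of its changes turn any other segment into a), so the proto-segment is *a.
Position 5: Luniki has l, Wireve has r. Luniki preserves l here (none of its changes turn any other segment into l), so the proto-segment is *l.
Continuing position by position gives *yamolag; check it forward:
Luniki: *yamolag
  yamolag → yamulag   [vowel merger]
  yamulag (rule 2 does not apply)
  yamulag (rule 3 does not apply)
  yamulag → yemuleg   [vowel merger]
  giving Luniki yemuleg.
Wireve: *yamolag > yamolak > yamolah > yamorah  (by final devoicing, unconditioned shift, unconditioned shift)
*yamolag is the unique common source.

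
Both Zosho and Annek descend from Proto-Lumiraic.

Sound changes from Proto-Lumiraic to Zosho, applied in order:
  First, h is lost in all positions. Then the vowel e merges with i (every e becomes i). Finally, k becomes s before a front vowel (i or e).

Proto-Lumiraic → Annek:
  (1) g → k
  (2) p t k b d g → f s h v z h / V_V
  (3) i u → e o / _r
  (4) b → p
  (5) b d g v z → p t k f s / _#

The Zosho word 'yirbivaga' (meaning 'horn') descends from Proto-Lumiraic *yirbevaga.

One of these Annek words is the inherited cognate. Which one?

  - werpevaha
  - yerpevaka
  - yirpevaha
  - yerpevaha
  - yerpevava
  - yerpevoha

yerpevaha

Annek: *yirbevaga > yirbevaka > yirbevaha > yerbevaha > yerpevaha  (by unconditioned shift, intervocalic lenition, pre-rhotic lowering, unconditioned shift)
Among the options, 'yerpevaha' alone shows every Annek change applied in order.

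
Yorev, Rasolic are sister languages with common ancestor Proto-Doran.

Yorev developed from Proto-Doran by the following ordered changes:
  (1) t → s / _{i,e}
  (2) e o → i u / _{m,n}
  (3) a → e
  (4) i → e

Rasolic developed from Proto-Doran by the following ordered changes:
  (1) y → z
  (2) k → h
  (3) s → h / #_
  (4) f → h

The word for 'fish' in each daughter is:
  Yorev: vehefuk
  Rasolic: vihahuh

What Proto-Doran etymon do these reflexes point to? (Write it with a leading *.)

Position 5: Yorev has f, Rasolic has h. Yorev preserves f here (none of its changes turn any other segment into f), so the proto-segment is *f.
Position 4: Yorev has e, Rasolic has a. Rasolic preserves a here (none of its changes turn any other segment into a), so the proto-segment is *a.
Position 2: Yorev has e, Rasolic has i. Rasolic preserves i here (none of its changes turn any other segment into i), so the proto-segment is *i.
Continuing position by position gives *vihafuk; check it forward:
Yorev: *vihafuk
  vihafuk (rule 1 does not apply)
  vihafuk (rule 2 does not apply)
  vihafuk → vihefuk   [vowel merger]
  vihefuk → vehefuk   [vowel merger]
  giving Yorev vehefuk.
Rasolic: start from *vihafuk.
  rule 1: no change — vihafuk
  rule 2 (unconditioned shift): vihafuk → vihafuh
  rule 3: no change — vihafuh
  rule 4 (unconditioned shift): vihafuh → vihahuh
  ⇒ Rasolic vihahuh
No other proto-form is consistent with every reflex, so the reconstruction is *vihafuk.

*vihafuk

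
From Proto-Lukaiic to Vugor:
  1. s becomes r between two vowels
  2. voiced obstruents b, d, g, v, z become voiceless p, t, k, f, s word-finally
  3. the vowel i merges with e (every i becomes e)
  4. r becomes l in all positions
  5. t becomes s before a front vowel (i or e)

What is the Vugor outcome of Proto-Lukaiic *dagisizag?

dagelezak

Vugor: *dagisizag
  dagisizag → dagirizag   [rhotacism]
  dagirizag → dagirizak   [final devoicing]
  dagirizak → dagerezak   [vowel merger]
  dagerezak → dagelezak   [unconditioned shift]
  dagelezak (rule 5 does not apply)
  giving Vugor dagelezak.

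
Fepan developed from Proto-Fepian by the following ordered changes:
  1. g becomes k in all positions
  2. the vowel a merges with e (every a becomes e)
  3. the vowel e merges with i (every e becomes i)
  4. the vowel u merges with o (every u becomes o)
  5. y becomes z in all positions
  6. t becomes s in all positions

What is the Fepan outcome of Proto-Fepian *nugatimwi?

nokisimwi

Fepan: *nugatimwi > nukatimwi > nuketimwi > nukitimwi > nokitimwi > nokisimwi  (by unconditioned shift, vowel merger, vowel merger, vowel merger, unconditioned shift)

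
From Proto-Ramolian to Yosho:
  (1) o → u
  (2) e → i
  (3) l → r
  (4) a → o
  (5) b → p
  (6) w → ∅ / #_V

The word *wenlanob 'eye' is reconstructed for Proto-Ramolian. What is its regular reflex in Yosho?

Yosho: *wenlanob > wenlanub > winlanub > winranub > winronub > winronup > inronup  (by vowel merger, vowel merger, unconditioned shift, vowel merger, unconditioned shift, glide loss)

inronup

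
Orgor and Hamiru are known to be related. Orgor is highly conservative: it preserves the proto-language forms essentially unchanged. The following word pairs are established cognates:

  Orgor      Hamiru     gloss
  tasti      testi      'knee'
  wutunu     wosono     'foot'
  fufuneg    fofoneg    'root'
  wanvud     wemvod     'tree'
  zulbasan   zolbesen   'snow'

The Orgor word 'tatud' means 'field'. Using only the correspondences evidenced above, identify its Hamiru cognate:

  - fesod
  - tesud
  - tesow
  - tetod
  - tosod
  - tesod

tesod

tasti ~ testi, zulbasan ~ zolbesen — Orgor a corresponds to Hamiru e after a consonant, before a consonant other than r, m, n, p, b, f, v.
wutunu ~ wosono — Orgor t corresponds to Hamiru s between vowels (before a back vowel).
wutunu ~ wosono, wanvud ~ wemvod — Orgor u corresponds to Hamiru o after a consonant, before a consonant other than r, m, n, p, b, f, v.
Applying these to Orgor 'tatud':
  tatud → tetud   (a→e after a consonant, before a consonant other than r, m, n, p, b, f, v)
  tetud → tesud   (t→s between vowels (before a back vowel))
  tesud → tesod   (u→o after a consonant, before a consonant other than r, m, n, p, b, f, v)
So the Hamiru cognate is 'tesod'.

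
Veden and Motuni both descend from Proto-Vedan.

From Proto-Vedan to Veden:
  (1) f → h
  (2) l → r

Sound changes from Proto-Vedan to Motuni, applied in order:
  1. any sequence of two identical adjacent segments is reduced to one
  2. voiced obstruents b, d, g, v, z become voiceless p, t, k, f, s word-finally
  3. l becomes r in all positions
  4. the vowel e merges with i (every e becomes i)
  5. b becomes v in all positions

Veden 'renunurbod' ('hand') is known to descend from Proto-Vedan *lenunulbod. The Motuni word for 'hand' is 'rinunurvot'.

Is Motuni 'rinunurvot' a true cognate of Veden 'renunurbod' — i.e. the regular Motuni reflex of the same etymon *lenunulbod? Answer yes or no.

yes

Derive the expected Motuni reflex of *lenunulbod:
Motuni: *lenunulbod
  lenunulbod (rule 1 does not apply)
  lenunulbod → lenunulbot   [final devoicing]
  lenunulbot → renunurbot   [unconditioned shift]
  renunurbot → rinunurbot   [vowel merger]
  rinunurbot → rinunurvot   [unconditioned shift]
  giving Motuni rinunurvot.
Motuni 'rinunurvot' matches the regular reflex exactly, so the pair is cognate.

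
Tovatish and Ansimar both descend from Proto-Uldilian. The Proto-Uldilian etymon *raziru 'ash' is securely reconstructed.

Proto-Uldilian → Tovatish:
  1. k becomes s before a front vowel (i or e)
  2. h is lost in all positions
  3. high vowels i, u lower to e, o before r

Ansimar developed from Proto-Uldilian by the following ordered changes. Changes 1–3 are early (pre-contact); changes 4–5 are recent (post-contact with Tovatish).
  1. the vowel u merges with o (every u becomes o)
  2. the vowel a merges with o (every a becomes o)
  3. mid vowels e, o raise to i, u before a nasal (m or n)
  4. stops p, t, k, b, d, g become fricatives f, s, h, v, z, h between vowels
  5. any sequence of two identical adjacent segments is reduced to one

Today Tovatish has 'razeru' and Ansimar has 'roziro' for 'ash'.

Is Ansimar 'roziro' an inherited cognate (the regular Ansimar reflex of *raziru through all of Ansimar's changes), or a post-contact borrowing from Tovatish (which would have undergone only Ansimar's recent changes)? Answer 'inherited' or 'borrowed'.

If inherited, *raziru would pass through all of Ansimar's changes:
Ansimar: *raziru
  raziru → raziro   [vowel merger]
  raziro → roziro   [vowel merger]
  roziro (rule 3 does not apply)
  roziro (rule 4 does not apply)
  roziro (rule 5 does not apply)
  giving Ansimar roziro.
If borrowed from Tovatish 'razeru' after the early changes, it would undergo only the recent ones:
  rule 4 (intervocalic lenition): no change (razeru)
  rule 5 (degemination): no change (razeru)
  ⇒ as a loan: razeru
Ansimar 'roziro' matches the inherited outcome exactly, so it is an inherited cognate, not a loan.

inherited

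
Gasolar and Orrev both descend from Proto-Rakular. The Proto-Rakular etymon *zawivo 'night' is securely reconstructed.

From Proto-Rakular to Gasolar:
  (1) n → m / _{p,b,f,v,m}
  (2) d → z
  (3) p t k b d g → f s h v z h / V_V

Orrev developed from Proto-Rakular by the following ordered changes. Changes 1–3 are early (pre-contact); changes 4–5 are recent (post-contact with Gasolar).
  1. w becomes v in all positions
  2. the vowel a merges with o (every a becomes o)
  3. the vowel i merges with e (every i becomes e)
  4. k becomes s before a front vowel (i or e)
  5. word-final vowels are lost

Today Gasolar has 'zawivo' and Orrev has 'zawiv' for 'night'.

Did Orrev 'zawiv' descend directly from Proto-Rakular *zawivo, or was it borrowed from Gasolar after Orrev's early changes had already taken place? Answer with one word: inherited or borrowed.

borrowed

If inherited, *zawivo would pass through all of Orrev's changes:
Orrev: start from *zawivo.
  rule 1 (unconditioned shift): zawivo → zavivo
  rule 2 (vowel merger): zavivo → zovivo
  rule 3 (vowel merger): zovivo → zovevo
  rule 4: no change — zovevo
  rule 5 (apocope): zovevo → zovev
  ⇒ Orrev zovev
If borrowed from Gasolar 'zawivo' after the early changes, it would undergo only the recent ones:
  rule 4 (palatalisation): no change (zawivo)
  rule 5 (apocope): zawivo → zawiv
  ⇒ as a loan: zawiv
Orrev 'zawiv' matches the loan outcome 'zawiv', not the inherited 'zovev' — it skipped the early Orrev changes, so it was borrowed from Gasolar.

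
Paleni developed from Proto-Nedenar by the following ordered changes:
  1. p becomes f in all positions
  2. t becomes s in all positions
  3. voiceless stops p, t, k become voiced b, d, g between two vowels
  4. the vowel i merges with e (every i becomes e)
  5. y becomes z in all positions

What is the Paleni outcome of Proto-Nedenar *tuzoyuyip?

suzozuzef

Paleni: *tuzoyuyip
  tuzoyuyip → tuzoyuyif   [unconditioned shift]
  tuzoyuyif → suzoyuyif   [unconditioned shift]
  suzoyuyif (rule 3 does not apply)
  suzoyuyif → suzoyuyef   [vowel merger]
  suzoyuyef → suzozuzef   [unconditioned shift]
  giving Paleni suzozuzef.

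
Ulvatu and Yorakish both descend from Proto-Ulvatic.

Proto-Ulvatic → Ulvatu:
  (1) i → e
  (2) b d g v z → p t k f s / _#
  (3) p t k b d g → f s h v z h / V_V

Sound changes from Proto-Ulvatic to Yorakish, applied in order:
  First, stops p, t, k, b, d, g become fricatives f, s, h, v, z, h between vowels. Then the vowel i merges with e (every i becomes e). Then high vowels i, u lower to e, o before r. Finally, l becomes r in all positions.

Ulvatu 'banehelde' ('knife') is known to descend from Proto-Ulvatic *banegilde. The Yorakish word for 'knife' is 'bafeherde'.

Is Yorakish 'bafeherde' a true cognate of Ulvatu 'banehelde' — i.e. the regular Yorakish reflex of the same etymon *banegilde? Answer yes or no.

Derive the expected Yorakish reflex of *banegilde:
Yorakish: start from *banegilde.
  rule 1 (intervocalic lenition): banegilde → banehilde
  rule 2 (vowel merger): banehilde → banehelde
  rule 3: no change — banehelde
  rule 4 (unconditioned shift): banehelde → baneherde
  ⇒ Yorakish baneherde
The regular Yorakish reflex would be 'baneherde', but the attested form is 'bafeherde'. The correspondence is irregular, so they are not cognates (the Yorakish form has a different source).

no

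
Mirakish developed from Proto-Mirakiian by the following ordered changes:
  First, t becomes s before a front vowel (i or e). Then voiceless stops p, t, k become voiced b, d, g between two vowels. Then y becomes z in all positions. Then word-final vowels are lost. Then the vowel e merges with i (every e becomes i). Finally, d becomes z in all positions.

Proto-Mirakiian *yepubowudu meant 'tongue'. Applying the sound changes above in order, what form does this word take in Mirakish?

Mirakish: *yepubowudu
  yepubowudu (rule 1 does not apply)
  yepubowudu → yebubowudu   [intervocalic voicing]
  yebubowudu → zebubowudu   [unconditioned shift]
  zebubowudu → zebubowud   [apocope]
  zebubowud → zibubowud   [vowel merger]
  zibubowud → zibubowuz   [unconditioned shift]
  giving Mirakish zibubowuz.

zibubowuz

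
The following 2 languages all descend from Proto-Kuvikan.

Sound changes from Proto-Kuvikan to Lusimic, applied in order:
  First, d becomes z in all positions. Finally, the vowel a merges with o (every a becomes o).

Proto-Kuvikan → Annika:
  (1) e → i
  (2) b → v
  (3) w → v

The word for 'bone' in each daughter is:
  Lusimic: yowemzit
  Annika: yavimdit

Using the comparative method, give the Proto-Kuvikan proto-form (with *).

Position 6: Lusimic has z, Annika has d. Annika preserves d here (none of its changes turn any other segment into d), so the proto-segment is *d.
Position 3: Lusimic has w, Annika has v. Lusimic preserves w here (none of its changes turn any other segment into w), so the proto-segment is *w.
Verify the candidate proto-form against each daughter:
Lusimic: start from *yawemdit.
  rule 1 (unconditioned shift): yawemdit → yawemzit
  rule 2 (vowel merger): yawemzit → yowemzit
  ⇒ Lusimic yowemzit
Annika: *yawemdit > yawimdit > yavimdit  (by vowel merger, unconditioned shift)
*yawemdit is the unique common source.

*yawemdit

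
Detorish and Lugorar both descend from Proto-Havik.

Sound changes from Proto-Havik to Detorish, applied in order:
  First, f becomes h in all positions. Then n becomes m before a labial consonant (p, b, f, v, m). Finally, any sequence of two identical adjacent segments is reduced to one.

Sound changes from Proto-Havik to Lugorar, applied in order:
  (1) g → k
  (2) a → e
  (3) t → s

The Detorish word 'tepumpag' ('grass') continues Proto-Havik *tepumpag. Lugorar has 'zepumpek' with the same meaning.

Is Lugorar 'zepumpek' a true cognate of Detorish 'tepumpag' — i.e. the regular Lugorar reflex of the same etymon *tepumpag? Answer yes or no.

no

Derive the expected Lugorar reflex of *tepumpag:
Lugorar: *tepumpag
  tepumpag → tepumpak   [unconditioned shift]
  tepumpak → tepumpek   [vowel merger]
  tepumpek → sepumpek   [unconditioned shift]
  giving Lugorar sepumpek.
The regular Lugorar reflex would be 'sepumpek', but the attested form is 'zepumpek'. The correspondence is irregular, so they are not cognates (the Lugorar form has a different source).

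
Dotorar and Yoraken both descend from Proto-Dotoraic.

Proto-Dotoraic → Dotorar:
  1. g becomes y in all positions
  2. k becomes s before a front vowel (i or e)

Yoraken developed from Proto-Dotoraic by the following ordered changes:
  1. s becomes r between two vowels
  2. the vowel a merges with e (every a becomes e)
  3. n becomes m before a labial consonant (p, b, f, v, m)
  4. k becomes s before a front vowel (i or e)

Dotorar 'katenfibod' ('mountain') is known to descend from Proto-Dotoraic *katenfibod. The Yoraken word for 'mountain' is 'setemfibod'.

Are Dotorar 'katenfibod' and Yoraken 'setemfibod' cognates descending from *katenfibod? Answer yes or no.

Derive the expected Yoraken reflex of *katenfibod:
Yoraken: *katenfibod > ketenfibod > ketemfibod > setemfibod  (by vowel merger, nasal place assimilation, palatalisation)
Yoraken 'setemfibod' matches the regular reflex exactly, so the pair is cognate.

yes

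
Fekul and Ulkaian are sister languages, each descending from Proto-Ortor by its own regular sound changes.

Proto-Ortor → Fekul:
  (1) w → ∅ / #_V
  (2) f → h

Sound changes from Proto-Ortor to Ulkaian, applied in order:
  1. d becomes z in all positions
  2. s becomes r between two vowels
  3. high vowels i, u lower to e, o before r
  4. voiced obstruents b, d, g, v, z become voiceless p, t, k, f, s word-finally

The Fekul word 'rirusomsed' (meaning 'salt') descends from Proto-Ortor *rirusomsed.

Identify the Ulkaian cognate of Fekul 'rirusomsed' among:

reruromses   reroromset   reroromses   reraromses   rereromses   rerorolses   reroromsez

Ulkaian: *rirusomsed
  rirusomsed → rirusomsez   [unconditioned shift]
  rirusomsez → riruromsez   [rhotacism]
  riruromsez → reroromsez   [pre-rhotic lowering]
  reroromsez → reroromses   [final devoicing]
  giving Ulkaian reroromses.
Only 'reroromses' matches the regular Ulkaian development of *rirusomsed.

reroromses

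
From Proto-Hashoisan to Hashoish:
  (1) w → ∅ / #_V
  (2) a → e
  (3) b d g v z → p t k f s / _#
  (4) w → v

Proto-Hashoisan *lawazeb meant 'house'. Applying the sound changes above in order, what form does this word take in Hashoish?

Hashoish: *lawazeb
  lawazeb (rule 1 does not apply)
  lawazeb → lewezeb   [vowel merger]
  lewezeb → lewezep   [final devoicing]
  lewezep → levezep   [unconditioned shift]
  giving Hashoish levezep.

levezep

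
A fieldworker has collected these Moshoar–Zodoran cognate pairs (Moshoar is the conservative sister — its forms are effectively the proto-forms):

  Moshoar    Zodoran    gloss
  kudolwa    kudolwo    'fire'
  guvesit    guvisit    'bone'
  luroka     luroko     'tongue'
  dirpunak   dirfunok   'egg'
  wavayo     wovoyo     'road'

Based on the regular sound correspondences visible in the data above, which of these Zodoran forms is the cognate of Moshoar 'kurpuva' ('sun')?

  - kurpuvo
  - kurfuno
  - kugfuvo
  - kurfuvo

dirpunak ~ dirfunok — Moshoar p corresponds to Zodoran f after a consonant, before a back vowel.
kudolwa ~ kudolwo, luroka ~ luroko — Moshoar a corresponds to Zodoran o word-finally.
Applying these to Moshoar 'kurpuva':
  kurpuva → kurfuva   (p→f after a consonant, before a back vowel)
  kurfuva → kurfuvo   (a→o word-finally)
So the Zodoran cognate is 'kurfuvo'.

kurfuvo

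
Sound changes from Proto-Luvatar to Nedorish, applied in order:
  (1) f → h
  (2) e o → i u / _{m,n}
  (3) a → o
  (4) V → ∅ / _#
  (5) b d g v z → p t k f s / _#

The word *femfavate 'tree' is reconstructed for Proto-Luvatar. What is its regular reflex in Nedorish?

Nedorish: *femfavate > hemhavate > himhavate > himhovote > himhovot  (by unconditioned shift, pre-nasal raising, vowel merger, apocope)

himhovot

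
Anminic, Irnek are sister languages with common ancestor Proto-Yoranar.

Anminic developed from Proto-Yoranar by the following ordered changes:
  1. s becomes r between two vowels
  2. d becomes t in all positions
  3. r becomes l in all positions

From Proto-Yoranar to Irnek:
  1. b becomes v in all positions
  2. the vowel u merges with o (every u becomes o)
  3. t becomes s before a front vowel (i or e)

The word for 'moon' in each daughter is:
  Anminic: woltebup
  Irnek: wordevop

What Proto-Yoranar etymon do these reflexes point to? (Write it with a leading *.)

Position 4: Anminic has t, Irnek has d. Irnek preserves d here (none of its changes turn any other segment into d), so the proto-segment is *d.
Position 3: Anminic has l, Irnek has r. Irnek preserves r here (none of its changes turn any other segment into r), so the proto-segment is *r.
This points to *wordebup. Verify forward in each daughter:
Anminic: *wordebup > wortebup > woltebup  (by unconditioned shift, unconditioned shift)
Irnek: start from *wordebup.
  rule 1 (unconditioned shift): wordebup → wordevup
  rule 2 (vowel merger): wordevup → wordevop
  rule 3: no change — wordevop
  ⇒ Irnek wordevop
No other proto-form is consistent with every reflex, so the reconstruction is *wordebup.

*wordebup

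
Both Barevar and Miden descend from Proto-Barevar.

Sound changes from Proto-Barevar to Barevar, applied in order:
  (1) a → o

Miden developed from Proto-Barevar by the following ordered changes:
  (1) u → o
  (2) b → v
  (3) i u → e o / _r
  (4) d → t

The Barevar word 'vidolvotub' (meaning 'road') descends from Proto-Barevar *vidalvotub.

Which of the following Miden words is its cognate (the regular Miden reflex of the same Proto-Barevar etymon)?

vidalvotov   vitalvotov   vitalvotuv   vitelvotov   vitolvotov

Miden: start from *vidalvotub.
  rule 1 (vowel merger): vidalvotub → vidalvotob
  rule 2 (unconditioned shift): vidalvotob → vidalvotov
  rule 3: no change — vidalvotov
  rule 4 (unconditioned shift): vidalvotov → vitalvotov
  ⇒ Miden vitalvotov
Only 'vitalvotov' matches the regular Miden development of *vidalvotub.

vitalvotov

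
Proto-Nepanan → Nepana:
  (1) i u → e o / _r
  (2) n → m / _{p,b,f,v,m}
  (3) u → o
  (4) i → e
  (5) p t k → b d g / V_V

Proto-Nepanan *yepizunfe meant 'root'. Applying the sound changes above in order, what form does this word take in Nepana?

yebezomfe

Nepana: start from *yepizunfe.
  rule 1: no change — yepizunfe
  rule 2 (nasal place assimilation): yepizunfe → yepizumfe
  rule 3 (vowel merger): yepizumfe → yepizomfe
  rule 4 (vowel merger): yepizomfe → yepezomfe
  rule 5 (intervocalic voicing): yepezomfe → yebezomfe
  ⇒ Nepana yebezomfe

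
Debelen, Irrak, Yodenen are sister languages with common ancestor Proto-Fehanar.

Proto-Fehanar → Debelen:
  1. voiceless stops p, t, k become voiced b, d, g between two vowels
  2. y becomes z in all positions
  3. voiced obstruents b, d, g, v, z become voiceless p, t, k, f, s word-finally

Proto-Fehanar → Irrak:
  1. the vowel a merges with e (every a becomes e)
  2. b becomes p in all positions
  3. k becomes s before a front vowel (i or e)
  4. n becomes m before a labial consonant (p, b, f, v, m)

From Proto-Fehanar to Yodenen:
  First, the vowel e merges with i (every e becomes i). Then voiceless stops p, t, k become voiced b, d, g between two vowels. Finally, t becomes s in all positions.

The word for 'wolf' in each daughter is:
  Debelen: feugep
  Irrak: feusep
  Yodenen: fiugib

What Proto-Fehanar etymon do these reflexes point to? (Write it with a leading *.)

Position 5: Debelen has e, Irrak has e, Yodenen has i. Debelen preserves e here (none of its changes turn any other segment into e), so the proto-segment is *e.
Position 2: Debelen has e, Irrak has e, Yodenen has i. Debelen preserves e here (none of its changes turn any other segment into e), so the proto-segment is *e.
Position 6: Debelen has p, Irrak has p, Yodenen has b. Taking the neighbouring segments as reconstructed: Debelen p could go back to *p or *b; Irrak p could go back to *p or *b; Yodenen b can only go back to *b — the one source consistent with every daughter is *b.
Continuing position by position gives *feukeb; check it forward:
Debelen: *feukeb
  feukeb → feugeb   [intervocalic voicing]
  feugeb (rule 2 does not apply)
  feugeb → feugep   [final devoicing]
  giving Debelen feugep.
Irrak: start from *feukeb.
  rule 1: no change — feukeb
  rule 2 (unconditioned shift): feukeb → feukep
  rule 3 (palatalisation): feukep → feusep
  rule 4: no change — feusep
  ⇒ Irrak feusep
Yodenen: *feukeb
  feukeb → fiukib   [vowel merger]
  fiukib → fiugib   [intervocalic voicing]
  fiugib (rule 3 does not apply)
  giving Yodenen fiugib.
*feukeb is the unique common source.

*feukeb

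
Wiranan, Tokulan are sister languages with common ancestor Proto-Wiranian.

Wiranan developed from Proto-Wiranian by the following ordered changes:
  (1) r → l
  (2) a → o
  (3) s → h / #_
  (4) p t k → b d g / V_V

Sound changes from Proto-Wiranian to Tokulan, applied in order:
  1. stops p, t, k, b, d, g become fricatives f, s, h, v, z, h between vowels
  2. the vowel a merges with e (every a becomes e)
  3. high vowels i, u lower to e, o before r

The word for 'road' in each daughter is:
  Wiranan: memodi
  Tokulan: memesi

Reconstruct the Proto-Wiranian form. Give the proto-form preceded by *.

*memati

Position 4: Wiranan has o, Tokulan has e. Taking the neighbouring segments as reconstructed: Wiranan o could go back to *a or *o; Tokulan e could go back to *a or *e — the one source consistent with every daughter is *a.
Position 5: Wiranan has d, Tokulan has s. Taking the neighbouring segments as reconstructed: Wiranan d could go back to *t or *d; Tokulan s could go back to *t or *s — the one source consistent with every daughter is *t.
This points to *memati. Verify forward in each daughter:
Wiranan: start from *memati.
  rule 1: no change — memati
  rule 2 (vowel merger): memati → memoti
  rule 3: no change — memoti
  rule 4 (intervocalic voicing): memoti → memodi
  ⇒ Wiranan memodi
Tokulan: start from *memati.
  rule 1 (intervocalic lenition): memati → memasi
  rule 2 (vowel merger): memasi → memesi
  rule 3: no change — memesi
  ⇒ Tokulan memesi
No other proto-form is consistent with every reflex, so the reconstruction is *memati.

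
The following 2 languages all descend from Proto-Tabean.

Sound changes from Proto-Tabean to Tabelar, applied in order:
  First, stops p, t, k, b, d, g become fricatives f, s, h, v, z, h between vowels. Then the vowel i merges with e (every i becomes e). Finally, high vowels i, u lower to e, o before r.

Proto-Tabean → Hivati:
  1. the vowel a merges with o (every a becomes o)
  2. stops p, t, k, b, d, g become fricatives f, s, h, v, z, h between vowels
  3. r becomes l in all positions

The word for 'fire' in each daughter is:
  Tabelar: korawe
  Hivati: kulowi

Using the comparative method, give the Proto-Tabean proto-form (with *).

*kurawi

Position 4: Tabelar has a, Hivati has o. Tabelar preserves a here (none of its changes turn any other segment into a), so the proto-segment is *a.
Position 2: Tabelar has o, Hivati has u. Hivati preserves u here (none of its changes turn any other segment into u), so the proto-segment is *u.
Continuing position by position gives *kurawi; check it forward:
Tabelar: *kurawi
  kurawi (rule 1 does not apply)
  kurawi → kurawe   [vowel merger]
  kurawe → korawe   [pre-rhotic lowering]
  giving Tabelar korawe.
Hivati: *kurawi
  kurawi → kurowi   [vowel merger]
  kurowi (rule 2 does not apply)
  kurowi → kulowi   [unconditioned shift]
  giving Hivati kulowi.
No other proto-form is consistent with every reflex, so the reconstruction is *kurawi.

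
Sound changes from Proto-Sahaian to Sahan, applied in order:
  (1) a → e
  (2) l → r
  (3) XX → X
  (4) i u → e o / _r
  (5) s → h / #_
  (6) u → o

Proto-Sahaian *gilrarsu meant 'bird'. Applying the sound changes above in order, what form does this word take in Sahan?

gererso

Sahan: *gilrarsu
  gilrarsu → gilrersu   [vowel merger]
  gilrersu → girrersu   [unconditioned shift]
  girrersu → girersu   [degemination]
  girersu → gerersu   [pre-rhotic lowering]
  gerersu (rule 5 does not apply)
  gerersu → gererso   [vowel merger]
  giving Sahan gererso.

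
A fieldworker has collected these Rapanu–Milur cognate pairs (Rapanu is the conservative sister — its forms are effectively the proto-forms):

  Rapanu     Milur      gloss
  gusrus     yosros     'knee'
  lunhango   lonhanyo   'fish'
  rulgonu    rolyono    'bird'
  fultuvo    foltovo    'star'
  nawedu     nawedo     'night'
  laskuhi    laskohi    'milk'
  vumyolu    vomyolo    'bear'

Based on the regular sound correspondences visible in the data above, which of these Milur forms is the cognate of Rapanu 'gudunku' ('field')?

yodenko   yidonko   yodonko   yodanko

gusrus ~ yosros — Rapanu g corresponds to Milur y word-initially before a back vowel.
gusrus ~ yosros, rulgonu ~ rolyono — Rapanu u corresponds to Milur o after a consonant, before a consonant other than r, m, n, p, b, f, v.
lunhango ~ lonhanyo — Rapanu u corresponds to Milur o after a consonant, before a nasal.
rulgonu ~ rolyono, nawedu ~ nawedo — Rapanu u corresponds to Milur o word-finally.
Applying these to Rapanu 'gudunku':
  gudunku → yudunku   (g→y word-initially before a back vowel)
  yudunku → yodunku   (u→o after a consonant, before a consonant other than r, m, n, p, b, f, v)
  yodunku → yodonku   (u→o after a consonant, before a nasal)
  yodonku → yodonko   (u→o word-finally)
So the Milur cognate is 'yodonko'.

yodonko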